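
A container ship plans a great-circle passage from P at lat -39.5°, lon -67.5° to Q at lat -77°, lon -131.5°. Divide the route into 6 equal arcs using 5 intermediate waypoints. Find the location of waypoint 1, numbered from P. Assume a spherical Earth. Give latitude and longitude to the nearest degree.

Convert each endpoint to a unit vector on the sphere (x = cos φ cos λ, y = cos φ sin λ, z = sin φ).
The central angle between the endpoints is δ = arccos(p₁·p₂) ≈ 0.801 rad (45.9°).
Interpolate at f = 1/6 with slerp weights a = sin((1−f)δ)/sin δ ≈ 0.862, b = sin(fδ)/sin δ ≈ 0.185.
p = a·p₁ + b·p₂ ≈ (0.227, -0.646, -0.729); φ = arcsin(p_z) ≈ -46.80°, λ = atan2(p_y, p_x) ≈ -70.64°.

≈ lat -47°, lon -71°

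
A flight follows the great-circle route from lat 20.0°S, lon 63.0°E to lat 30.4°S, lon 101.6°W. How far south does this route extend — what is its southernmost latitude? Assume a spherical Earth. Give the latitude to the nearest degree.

≈ 74°S

The great circle lies in the plane with unit normal n̂ = (p₁ × p₂)/|p₁ × p₂|.
Here n̂_z ≈ -0.271; the vertex latitude is φ_max = arccos|n̂_z| ≈ 74.3°.
Check via Clairaut: cos φ_max = |cos φ₁| · sin C = cos(20.0°)·sin(163.2°) ≈ 0.271, again giving ≈ 74.3°.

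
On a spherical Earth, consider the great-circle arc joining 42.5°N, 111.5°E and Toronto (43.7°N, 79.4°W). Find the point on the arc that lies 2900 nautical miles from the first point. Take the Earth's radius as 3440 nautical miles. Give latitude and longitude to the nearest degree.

≈ 84°N, 153°W

Convert each endpoint to a unit vector on the sphere (x = cos φ cos λ, y = cos φ sin λ, z = sin φ).
The central angle between the endpoints is δ = arccos(p₁·p₂) ≈ 1.627 rad (93.2°). The total great-circle distance is δ·R ≈ 1.627 × 3440 ≈ 5599 nmi, so the target fraction is f = 2900/5599 ≈ 0.518.
Interpolate at f ≈ 0.518 with slerp weights a = sin((1−f)δ)/sin δ ≈ 0.708, b = sin(fδ)/sin δ ≈ 0.748.
p = a·p₁ + b·p₂ ≈ (-0.092, -0.046, 0.995); φ = arcsin(p_z) ≈ 84.11°, λ = atan2(p_y, p_x) ≈ -153.34°.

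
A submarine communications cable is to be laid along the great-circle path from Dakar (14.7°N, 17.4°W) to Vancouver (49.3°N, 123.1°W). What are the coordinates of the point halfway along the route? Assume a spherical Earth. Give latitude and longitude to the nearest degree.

Convert each endpoint to a unit vector on the sphere (x = cos φ cos λ, y = cos φ sin λ, z = sin φ).
The central angle between the endpoints is δ = arccos(p₁·p₂) ≈ 1.549 rad (88.8°).
Interpolate at f = 1/2 with slerp weights a = sin((1−f)δ)/sin δ ≈ 0.700, b = sin(fδ)/sin δ ≈ 0.700.
p = a·p₁ + b·p₂ ≈ (0.397, -0.584, 0.708); φ = arcsin(p_z) ≈ 45.06°, λ = atan2(p_y, p_x) ≈ -55.84°.

≈ 45°N, 56°W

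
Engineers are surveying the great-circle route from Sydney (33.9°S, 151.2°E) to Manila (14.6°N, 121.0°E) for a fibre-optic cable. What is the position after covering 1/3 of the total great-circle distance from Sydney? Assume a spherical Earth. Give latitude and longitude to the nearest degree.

≈ (18°S, 140°E)

Convert each endpoint to a unit vector on the sphere (x = cos φ cos λ, y = cos φ sin λ, z = sin φ).
The central angle between the endpoints is δ = arccos(p₁·p₂) ≈ 0.984 rad (56.4°).
Interpolate at f = 1/3 with slerp weights a = sin((1−f)δ)/sin δ ≈ 0.732, b = sin(fδ)/sin δ ≈ 0.387.
p = a·p₁ + b·p₂ ≈ (-0.726, 0.614, -0.311); φ = arcsin(p_z) ≈ -18.12°, λ = atan2(p_y, p_x) ≈ 139.77°.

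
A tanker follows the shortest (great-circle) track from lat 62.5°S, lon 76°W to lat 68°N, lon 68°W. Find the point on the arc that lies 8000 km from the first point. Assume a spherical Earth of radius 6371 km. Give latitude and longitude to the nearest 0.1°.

Write both endpoints as unit vectors p₁, p₂ with components (cos φ cos λ, cos φ sin λ, sin φ).
The central angle between the endpoints is δ = arccos(p₁·p₂) ≈ 2.280 rad (130.6°). The total great-circle distance is δ·R ≈ 2.280 × 6371 ≈ 14525 km, so the target fraction is f = 8000/14525 ≈ 0.551.
Interpolate at f ≈ 0.551 with slerp weights a = sin((1−f)δ)/sin δ ≈ 1.126, b = sin(fδ)/sin δ ≈ 1.253.
p = a·p₁ + b·p₂ ≈ (0.302, -0.939, 0.163); φ = arcsin(p_z) ≈ 9.39°, λ = atan2(p_y, p_x) ≈ -72.20°.

≈ lat 9.4°N, lon 72.2°W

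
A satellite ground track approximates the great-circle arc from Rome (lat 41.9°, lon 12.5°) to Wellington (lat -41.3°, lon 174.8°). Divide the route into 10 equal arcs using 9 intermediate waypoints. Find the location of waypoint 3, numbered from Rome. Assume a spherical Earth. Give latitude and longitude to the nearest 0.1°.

The haversine formula gives a central angle δ ≈ 2.911 rad (166.8°) between the endpoints.
Interpolate at f = 3/10 with slerp weights a = sin((1−f)δ)/sin δ ≈ 3.903, b = sin(fδ)/sin δ ≈ 3.350.
p = a·p₁ + b·p₂ ≈ (0.330, 0.857, 0.396); φ = arcsin(p_z) ≈ 23.32°, λ = atan2(p_y, p_x) ≈ 68.93°.

≈ lat 23.3°, lon 68.9°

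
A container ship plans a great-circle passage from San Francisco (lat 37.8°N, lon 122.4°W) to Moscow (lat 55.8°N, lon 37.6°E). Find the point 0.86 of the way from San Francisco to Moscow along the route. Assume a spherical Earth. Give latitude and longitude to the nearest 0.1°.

≈ lat 67.0°N, lon 29.4°E

The haversine formula gives a central angle δ ≈ 1.481 rad (84.9°) between the endpoints.
Interpolate at f = 0.86 with slerp weights a = sin((1−f)δ)/sin δ ≈ 0.207, b = sin(fδ)/sin δ ≈ 0.960.
p = a·p₁ + b·p₂ ≈ (0.340, 0.191, 0.921); φ = arcsin(p_z) ≈ 67.03°, λ = atan2(p_y, p_x) ≈ 29.37°.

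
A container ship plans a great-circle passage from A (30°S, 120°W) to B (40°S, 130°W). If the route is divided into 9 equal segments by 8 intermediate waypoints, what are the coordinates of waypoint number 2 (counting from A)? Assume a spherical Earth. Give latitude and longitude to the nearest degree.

≈ (32°S, 122°W)

From cos δ = sin φ₁ sin φ₂ + cos φ₁ cos φ₂ cos Δλ, the central angle is δ ≈ 0.225 rad (12.9°).
Interpolate at f = 2/9 with slerp weights a = sin((1−f)δ)/sin δ ≈ 0.780, b = sin(fδ)/sin δ ≈ 0.224.
p = a·p₁ + b·p₂ ≈ (-0.448, -0.717, -0.534); φ = arcsin(p_z) ≈ -32.29°, λ = atan2(p_y, p_x) ≈ -122.02°.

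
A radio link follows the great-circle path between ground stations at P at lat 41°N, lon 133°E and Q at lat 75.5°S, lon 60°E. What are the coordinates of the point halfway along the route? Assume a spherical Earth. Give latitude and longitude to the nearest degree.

Convert each endpoint to a unit vector on the sphere (x = cos φ cos λ, y = cos φ sin λ, z = sin φ).
The central angle between the endpoints is δ = arccos(p₁·p₂) ≈ 2.189 rad (125.4°).
Interpolate at f = 1/2 with slerp weights a = sin((1−f)δ)/sin δ ≈ 1.091, b = sin(fδ)/sin δ ≈ 1.091.
p = a·p₁ + b·p₂ ≈ (-0.425, 0.839, -0.340); φ = arcsin(p_z) ≈ -19.91°, λ = atan2(p_y, p_x) ≈ 116.87°.

≈ lat 20°S, lon 117°E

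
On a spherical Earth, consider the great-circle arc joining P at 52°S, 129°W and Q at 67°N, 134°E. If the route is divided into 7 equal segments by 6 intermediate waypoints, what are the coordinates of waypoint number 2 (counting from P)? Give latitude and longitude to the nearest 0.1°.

The haversine formula gives a central angle δ ≈ 2.426 rad (139.0°) between the endpoints.
Interpolate at f = 2/7 with slerp weights a = sin((1−f)δ)/sin δ ≈ 1.504, b = sin(fδ)/sin δ ≈ 0.974.
p = a·p₁ + b·p₂ ≈ (-0.847, -0.446, -0.289); φ = arcsin(p_z) ≈ -16.79°, λ = atan2(p_y, p_x) ≈ -152.24°.

≈ 16.8°S, 152.2°W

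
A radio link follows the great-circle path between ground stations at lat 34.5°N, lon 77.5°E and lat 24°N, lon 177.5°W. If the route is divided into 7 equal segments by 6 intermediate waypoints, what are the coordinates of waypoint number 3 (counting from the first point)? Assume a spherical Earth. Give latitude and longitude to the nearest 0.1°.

The haversine formula gives a central angle δ ≈ 1.535 rad (88.0°) between the endpoints.
Interpolate at f = 3/7 with slerp weights a = sin((1−f)δ)/sin δ ≈ 0.769, b = sin(fδ)/sin δ ≈ 0.612.
p = a·p₁ + b·p₂ ≈ (-0.421, 0.595, 0.685); φ = arcsin(p_z) ≈ 43.21°, λ = atan2(p_y, p_x) ≈ 125.31°.

≈ lat 43.2°N, lon 125.3°E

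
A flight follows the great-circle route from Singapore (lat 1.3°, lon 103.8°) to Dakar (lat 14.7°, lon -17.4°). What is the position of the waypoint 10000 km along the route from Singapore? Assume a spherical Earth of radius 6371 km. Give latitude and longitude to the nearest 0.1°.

Convert each endpoint to a unit vector on the sphere (x = cos φ cos λ, y = cos φ sin λ, z = sin φ).
The central angle between the endpoints is δ = arccos(p₁·p₂) ≈ 2.089 rad (119.7°). The total great-circle distance is δ·R ≈ 2.089 × 6371 ≈ 13308 km, so the target fraction is f = 10000/13308 ≈ 0.751.
Interpolate at f ≈ 0.751 with slerp weights a = sin((1−f)δ)/sin δ ≈ 0.571, b = sin(fδ)/sin δ ≈ 1.151.
p = a·p₁ + b·p₂ ≈ (0.926, 0.222, 0.305); φ = arcsin(p_z) ≈ 17.76°, λ = atan2(p_y, p_x) ≈ 13.45°.

≈ lat 17.8°, lon 13.5°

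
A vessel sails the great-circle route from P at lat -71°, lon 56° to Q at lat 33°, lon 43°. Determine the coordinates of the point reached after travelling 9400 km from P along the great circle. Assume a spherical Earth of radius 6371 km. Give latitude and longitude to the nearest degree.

≈ lat 13°, lon 45°

From cos δ = sin φ₁ sin φ₂ + cos φ₁ cos φ₂ cos Δλ, the central angle is δ ≈ 1.822 rad (104.4°). The total great-circle distance is δ·R ≈ 1.822 × 6371 ≈ 11610 km, so the target fraction is f = 9400/11610 ≈ 0.810.
Interpolate at f ≈ 0.810 with slerp weights a = sin((1−f)δ)/sin δ ≈ 0.351, b = sin(fδ)/sin δ ≈ 1.028.
p = a·p₁ + b·p₂ ≈ (0.694, 0.683, 0.228); φ = arcsin(p_z) ≈ 13.17°, λ = atan2(p_y, p_x) ≈ 44.51°.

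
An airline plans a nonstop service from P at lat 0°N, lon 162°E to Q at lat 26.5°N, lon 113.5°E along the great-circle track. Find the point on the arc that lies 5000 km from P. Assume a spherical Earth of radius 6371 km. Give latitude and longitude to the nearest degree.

≈ lat 23°N, lon 122°E

Write both endpoints as unit vectors p₁, p₂ with components (cos φ cos λ, cos φ sin λ, sin φ).
The central angle between the endpoints is δ = arccos(p₁·p₂) ≈ 0.936 rad (53.6°). The total great-circle distance is δ·R ≈ 0.936 × 6371 ≈ 5963 km, so the target fraction is f = 5000/5963 ≈ 0.838.
Interpolate at f ≈ 0.838 with slerp weights a = sin((1−f)δ)/sin δ ≈ 0.187, b = sin(fδ)/sin δ ≈ 0.878.
p = a·p₁ + b·p₂ ≈ (-0.491, 0.778, 0.392); φ = arcsin(p_z) ≈ 23.05°, λ = atan2(p_y, p_x) ≈ 122.26°.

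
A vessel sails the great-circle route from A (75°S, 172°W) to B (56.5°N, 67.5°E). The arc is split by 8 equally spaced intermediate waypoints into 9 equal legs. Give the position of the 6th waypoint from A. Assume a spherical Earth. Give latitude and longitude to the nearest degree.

≈ (9°N, 89°E)

Convert each endpoint to a unit vector on the sphere (x = cos φ cos λ, y = cos φ sin λ, z = sin φ).
The central angle between the endpoints is δ = arccos(p₁·p₂) ≈ 2.642 rad (151.4°).
Interpolate at f = 6/9 with slerp weights a = sin((1−f)δ)/sin δ ≈ 1.611, b = sin(fδ)/sin δ ≈ 2.051.
p = a·p₁ + b·p₂ ≈ (0.020, 0.988, 0.154); φ = arcsin(p_z) ≈ 8.87°, λ = atan2(p_y, p_x) ≈ 88.82°.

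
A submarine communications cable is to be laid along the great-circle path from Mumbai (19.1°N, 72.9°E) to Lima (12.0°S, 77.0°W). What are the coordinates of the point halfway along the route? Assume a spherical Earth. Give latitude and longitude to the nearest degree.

Convert each endpoint to a unit vector on the sphere (x = cos φ cos λ, y = cos φ sin λ, z = sin φ).
The central angle between the endpoints is δ = arccos(p₁·p₂) ≈ 2.621 rad (150.2°).
Interpolate at f = 1/2 with slerp weights a = sin((1−f)δ)/sin δ ≈ 1.944, b = sin(fδ)/sin δ ≈ 1.944.
p = a·p₁ + b·p₂ ≈ (0.968, -0.097, 0.232); φ = arcsin(p_z) ≈ 13.41°, λ = atan2(p_y, p_x) ≈ -5.72°.

≈ 13°N, 6°W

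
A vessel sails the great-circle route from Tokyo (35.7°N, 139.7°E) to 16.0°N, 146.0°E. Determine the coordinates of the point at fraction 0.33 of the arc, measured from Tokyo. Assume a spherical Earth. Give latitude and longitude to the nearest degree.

The haversine formula gives a central angle δ ≈ 0.358 rad (20.5°) between the endpoints.
Interpolate at f = 0.33 with slerp weights a = sin((1−f)δ)/sin δ ≈ 0.678, b = sin(fδ)/sin δ ≈ 0.336.
p = a·p₁ + b·p₂ ≈ (-0.688, 0.537, 0.488); φ = arcsin(p_z) ≈ 29.23°, λ = atan2(p_y, p_x) ≈ 142.03°.

≈ 29°N, 142°E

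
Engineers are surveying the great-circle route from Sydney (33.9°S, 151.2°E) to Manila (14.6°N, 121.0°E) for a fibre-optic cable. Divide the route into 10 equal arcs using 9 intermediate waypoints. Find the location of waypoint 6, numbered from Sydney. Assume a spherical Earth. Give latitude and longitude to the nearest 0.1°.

≈ 5.1°S, 132.1°E

Write both endpoints as unit vectors p₁, p₂ with components (cos φ cos λ, cos φ sin λ, sin φ).
The central angle between the endpoints is δ = arccos(p₁·p₂) ≈ 0.984 rad (56.4°).
Interpolate at f = 6/10 with slerp weights a = sin((1−f)δ)/sin δ ≈ 0.461, b = sin(fδ)/sin δ ≈ 0.669.
p = a·p₁ + b·p₂ ≈ (-0.668, 0.739, -0.088); φ = arcsin(p_z) ≈ -5.07°, λ = atan2(p_y, p_x) ≈ 132.13°.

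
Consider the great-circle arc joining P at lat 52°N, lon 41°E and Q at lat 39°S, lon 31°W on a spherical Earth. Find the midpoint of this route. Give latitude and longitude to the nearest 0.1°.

Write both endpoints as unit vectors p₁, p₂ with components (cos φ cos λ, cos φ sin λ, sin φ).
The central angle between the endpoints is δ = arccos(p₁·p₂) ≈ 1.926 rad (110.4°).
Interpolate at f = 1/2 with slerp weights a = sin((1−f)δ)/sin δ ≈ 0.876, b = sin(fδ)/sin δ ≈ 0.876.
p = a·p₁ + b·p₂ ≈ (0.990, 0.003, 0.139); φ = arcsin(p_z) ≈ 7.99°, λ = atan2(p_y, p_x) ≈ 0.18°.

≈ lat 8.0°N, lon 0.2°E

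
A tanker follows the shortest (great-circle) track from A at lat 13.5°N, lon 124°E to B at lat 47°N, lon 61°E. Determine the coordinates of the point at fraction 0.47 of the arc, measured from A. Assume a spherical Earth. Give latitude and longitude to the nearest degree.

From cos δ = sin φ₁ sin φ₂ + cos φ₁ cos φ₂ cos Δλ, the central angle is δ ≈ 1.079 rad (61.8°).
Interpolate at f = 0.47 with slerp weights a = sin((1−f)δ)/sin δ ≈ 0.614, b = sin(fδ)/sin δ ≈ 0.551.
p = a·p₁ + b·p₂ ≈ (-0.152, 0.824, 0.546); φ = arcsin(p_z) ≈ 33.12°, λ = atan2(p_y, p_x) ≈ 100.43°.

≈ lat 33°N, lon 100°E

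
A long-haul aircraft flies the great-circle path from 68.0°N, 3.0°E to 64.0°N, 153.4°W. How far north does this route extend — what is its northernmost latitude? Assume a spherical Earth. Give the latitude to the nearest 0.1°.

The great circle lies in the plane with unit normal n̂ = (p₁ × p₂)/|p₁ × p₂|.
Here n̂_z ≈ -0.090; the vertex latitude is φ_max = arccos|n̂_z| ≈ 84.8°.
Check via Clairaut: cos φ_max = |cos φ₁| · sin C = cos(68.0°)·sin(13.9°) ≈ 0.090, again giving ≈ 84.8°.

≈ 84.8°N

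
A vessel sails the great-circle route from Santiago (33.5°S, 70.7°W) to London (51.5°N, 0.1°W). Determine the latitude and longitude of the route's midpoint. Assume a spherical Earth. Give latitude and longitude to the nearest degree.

Write both endpoints as unit vectors p₁, p₂ with components (cos φ cos λ, cos φ sin λ, sin φ).
The central angle between the endpoints is δ = arccos(p₁·p₂) ≈ 1.833 rad (105.0°).
Interpolate at f = 1/2 with slerp weights a = sin((1−f)δ)/sin δ ≈ 0.822, b = sin(fδ)/sin δ ≈ 0.822.
p = a·p₁ + b·p₂ ≈ (0.738, -0.648, 0.190); φ = arcsin(p_z) ≈ 10.93°, λ = atan2(p_y, p_x) ≈ -41.27°.

≈ 11°N, 41°W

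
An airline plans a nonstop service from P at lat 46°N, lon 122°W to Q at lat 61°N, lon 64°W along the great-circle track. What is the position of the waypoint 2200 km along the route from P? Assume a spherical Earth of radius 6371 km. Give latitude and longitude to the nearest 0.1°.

Convert each endpoint to a unit vector on the sphere (x = cos φ cos λ, y = cos φ sin λ, z = sin φ).
The central angle between the endpoints is δ = arccos(p₁·p₂) ≈ 0.631 rad (36.1°). The total great-circle distance is δ·R ≈ 0.631 × 6371 ≈ 4018 km, so the target fraction is f = 2200/4018 ≈ 0.548.
Interpolate at f ≈ 0.548 with slerp weights a = sin((1−f)δ)/sin δ ≈ 0.477, b = sin(fδ)/sin δ ≈ 0.574.
p = a·p₁ + b·p₂ ≈ (-0.054, -0.531, 0.845); φ = arcsin(p_z) ≈ 57.72°, λ = atan2(p_y, p_x) ≈ -95.78°.

≈ lat 57.7°N, lon 95.8°W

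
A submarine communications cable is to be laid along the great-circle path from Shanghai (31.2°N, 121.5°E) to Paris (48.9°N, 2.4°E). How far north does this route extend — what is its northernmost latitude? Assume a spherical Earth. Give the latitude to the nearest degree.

≈ 60°N

The great circle lies in the plane with unit normal n̂ = (p₁ × p₂)/|p₁ × p₂|.
Here n̂_z ≈ -0.495; the vertex latitude is φ_max = arccos|n̂_z| ≈ 60.3°.
Check via Clairaut: cos φ_max = |cos φ₁| · sin C = cos(31.2°)·sin(35.3°) ≈ 0.495, again giving ≈ 60.3°.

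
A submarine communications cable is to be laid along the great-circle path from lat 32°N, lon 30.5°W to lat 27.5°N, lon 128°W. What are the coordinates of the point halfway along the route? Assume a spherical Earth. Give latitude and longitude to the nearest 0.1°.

≈ lat 40.9°N, lon 80.7°W

Write both endpoints as unit vectors p₁, p₂ with components (cos φ cos λ, cos φ sin λ, sin φ).
The central angle between the endpoints is δ = arccos(p₁·p₂) ≈ 1.424 rad (81.6°).
Interpolate at f = 1/2 with slerp weights a = sin((1−f)δ)/sin δ ≈ 0.660, b = sin(fδ)/sin δ ≈ 0.660.
p = a·p₁ + b·p₂ ≈ (0.122, -0.746, 0.655); φ = arcsin(p_z) ≈ 40.91°, λ = atan2(p_y, p_x) ≈ -80.72°.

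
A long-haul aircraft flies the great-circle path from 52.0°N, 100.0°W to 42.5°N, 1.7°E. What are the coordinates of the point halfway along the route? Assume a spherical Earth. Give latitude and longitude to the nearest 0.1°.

The haversine formula gives a central angle δ ≈ 1.115 rad (63.9°) between the endpoints.
Interpolate at f = 1/2 with slerp weights a = sin((1−f)δ)/sin δ ≈ 0.589, b = sin(fδ)/sin δ ≈ 0.589.
p = a·p₁ + b·p₂ ≈ (0.371, -0.344, 0.862); φ = arcsin(p_z) ≈ 59.58°, λ = atan2(p_y, p_x) ≈ -42.85°.

≈ 59.6°N, 42.8°W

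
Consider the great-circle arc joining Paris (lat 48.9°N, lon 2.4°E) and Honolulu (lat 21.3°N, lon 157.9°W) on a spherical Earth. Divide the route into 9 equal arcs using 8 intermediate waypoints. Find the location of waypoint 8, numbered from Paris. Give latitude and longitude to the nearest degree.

From cos δ = sin φ₁ sin φ₂ + cos φ₁ cos φ₂ cos Δλ, the central angle is δ ≈ 1.879 rad (107.6°).
Interpolate at f = 8/9 with slerp weights a = sin((1−f)δ)/sin δ ≈ 0.217, b = sin(fδ)/sin δ ≈ 1.044.
p = a·p₁ + b·p₂ ≈ (-0.759, -0.360, 0.543); φ = arcsin(p_z) ≈ 32.90°, λ = atan2(p_y, p_x) ≈ -154.61°.

≈ lat 33°N, lon 155°W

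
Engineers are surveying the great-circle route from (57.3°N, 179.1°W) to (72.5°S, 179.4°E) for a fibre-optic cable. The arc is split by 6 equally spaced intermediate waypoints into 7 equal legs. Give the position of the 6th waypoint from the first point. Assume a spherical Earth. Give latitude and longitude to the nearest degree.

≈ (54°S, 180°E)

From cos δ = sin φ₁ sin φ₂ + cos φ₁ cos φ₂ cos Δλ, the central angle is δ ≈ 2.266 rad (129.8°).
Interpolate at f = 6/7 with slerp weights a = sin((1−f)δ)/sin δ ≈ 0.414, b = sin(fδ)/sin δ ≈ 1.213.
p = a·p₁ + b·p₂ ≈ (-0.588, 0.000, -0.809); φ = arcsin(p_z) ≈ -53.96°, λ = atan2(p_y, p_x) ≈ 179.97°.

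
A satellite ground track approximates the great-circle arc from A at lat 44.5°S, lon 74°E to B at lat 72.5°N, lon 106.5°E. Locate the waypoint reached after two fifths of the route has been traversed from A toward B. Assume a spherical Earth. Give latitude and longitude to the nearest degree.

Convert each endpoint to a unit vector on the sphere (x = cos φ cos λ, y = cos φ sin λ, z = sin φ).
The central angle between the endpoints is δ = arccos(p₁·p₂) ≈ 2.080 rad (119.2°).
Interpolate at f = 2/5 with slerp weights a = sin((1−f)δ)/sin δ ≈ 1.086, b = sin(fδ)/sin δ ≈ 0.847.
p = a·p₁ + b·p₂ ≈ (0.141, 0.989, 0.046); φ = arcsin(p_z) ≈ 2.65°, λ = atan2(p_y, p_x) ≈ 81.87°.

≈ lat 3°N, lon 82°E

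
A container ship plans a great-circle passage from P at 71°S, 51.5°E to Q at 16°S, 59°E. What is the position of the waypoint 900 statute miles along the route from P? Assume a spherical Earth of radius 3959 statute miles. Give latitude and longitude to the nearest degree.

Convert each endpoint to a unit vector on the sphere (x = cos φ cos λ, y = cos φ sin λ, z = sin φ).
The central angle between the endpoints is δ = arccos(p₁·p₂) ≈ 0.963 rad (55.2°). The total great-circle distance is δ·R ≈ 0.963 × 3959 ≈ 3813 mi, so the target fraction is f = 900/3813 ≈ 0.236.
Interpolate at f ≈ 0.236 with slerp weights a = sin((1−f)δ)/sin δ ≈ 0.818, b = sin(fδ)/sin δ ≈ 0.275.
p = a·p₁ + b·p₂ ≈ (0.302, 0.434, -0.849); φ = arcsin(p_z) ≈ -58.07°, λ = atan2(p_y, p_x) ≈ 55.23°.

≈ 58°S, 55°E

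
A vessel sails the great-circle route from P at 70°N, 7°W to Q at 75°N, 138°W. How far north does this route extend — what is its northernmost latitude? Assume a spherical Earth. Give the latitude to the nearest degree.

≈ 83°N

The great circle lies in the plane with unit normal n̂ = (p₁ × p₂)/|p₁ × p₂|.
Here n̂_z ≈ -0.127; the vertex latitude is φ_max = arccos|n̂_z| ≈ 82.7°.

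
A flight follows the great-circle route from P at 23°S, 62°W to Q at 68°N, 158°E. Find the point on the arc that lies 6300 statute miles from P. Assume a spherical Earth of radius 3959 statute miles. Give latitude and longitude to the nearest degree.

Write both endpoints as unit vectors p₁, p₂ with components (cos φ cos λ, cos φ sin λ, sin φ).
The central angle between the endpoints is δ = arccos(p₁·p₂) ≈ 2.248 rad (128.8°). The total great-circle distance is δ·R ≈ 2.248 × 3959 ≈ 8899 mi, so the target fraction is f = 6300/8899 ≈ 0.708.
Interpolate at f ≈ 0.708 with slerp weights a = sin((1−f)δ)/sin δ ≈ 0.783, b = sin(fδ)/sin δ ≈ 1.283.
p = a·p₁ + b·p₂ ≈ (-0.107, -0.456, 0.883); φ = arcsin(p_z) ≈ 62.04°, λ = atan2(p_y, p_x) ≈ -103.21°.

≈ 62°N, 103°W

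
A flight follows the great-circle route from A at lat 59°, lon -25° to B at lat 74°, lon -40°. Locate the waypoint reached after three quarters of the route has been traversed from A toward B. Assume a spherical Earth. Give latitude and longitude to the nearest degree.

The haversine formula gives a central angle δ ≈ 0.280 rad (16.0°) between the endpoints.
Interpolate at f = 3/4 with slerp weights a = sin((1−f)δ)/sin δ ≈ 0.253, b = sin(fδ)/sin δ ≈ 0.754.
p = a·p₁ + b·p₂ ≈ (0.277, -0.189, 0.942); φ = arcsin(p_z) ≈ 70.40°, λ = atan2(p_y, p_x) ≈ -34.23°.

≈ lat 70°, lon -34°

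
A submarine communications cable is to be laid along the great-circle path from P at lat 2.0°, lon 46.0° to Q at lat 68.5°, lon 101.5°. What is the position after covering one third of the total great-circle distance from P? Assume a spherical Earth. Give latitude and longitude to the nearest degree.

The haversine formula gives a central angle δ ≈ 1.328 rad (76.1°) between the endpoints.
Interpolate at f = 1/3 with slerp weights a = sin((1−f)δ)/sin δ ≈ 0.798, b = sin(fδ)/sin δ ≈ 0.441.
p = a·p₁ + b·p₂ ≈ (0.521, 0.732, 0.439); φ = arcsin(p_z) ≈ 26.01°, λ = atan2(p_y, p_x) ≈ 54.53°.

≈ lat 26°, lon 55°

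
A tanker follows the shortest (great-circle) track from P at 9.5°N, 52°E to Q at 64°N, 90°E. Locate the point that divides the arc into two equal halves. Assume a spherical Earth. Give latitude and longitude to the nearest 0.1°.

Convert each endpoint to a unit vector on the sphere (x = cos φ cos λ, y = cos φ sin λ, z = sin φ).
The central angle between the endpoints is δ = arccos(p₁·p₂) ≈ 1.060 rad (60.7°).
Interpolate at f = 1/2 with slerp weights a = sin((1−f)δ)/sin δ ≈ 0.579, b = sin(fδ)/sin δ ≈ 0.579.
p = a·p₁ + b·p₂ ≈ (0.352, 0.704, 0.616); φ = arcsin(p_z) ≈ 38.06°, λ = atan2(p_y, p_x) ≈ 63.46°.

≈ 38.1°N, 63.5°E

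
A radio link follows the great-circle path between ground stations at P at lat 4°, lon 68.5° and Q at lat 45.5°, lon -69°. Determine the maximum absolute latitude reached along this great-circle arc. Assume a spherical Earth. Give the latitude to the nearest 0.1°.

≈ 57.7°

The great circle lies in the plane with unit normal n̂ = (p₁ × p₂)/|p₁ × p₂|.
Here n̂_z ≈ -0.534; the vertex latitude is φ_max = arccos|n̂_z| ≈ 57.7°.
Check via Clairaut: cos φ_max = |cos φ₁| · sin C = cos(4.0°)·sin(32.4°) ≈ 0.534, again giving ≈ 57.7°.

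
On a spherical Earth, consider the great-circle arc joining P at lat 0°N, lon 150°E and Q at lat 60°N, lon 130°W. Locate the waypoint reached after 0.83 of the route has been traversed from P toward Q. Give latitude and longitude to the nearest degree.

≈ lat 55°N, lon 156°W

From cos δ = sin φ₁ sin φ₂ + cos φ₁ cos φ₂ cos Δλ, the central angle is δ ≈ 1.484 rad (85.0°).
Interpolate at f = 0.83 with slerp weights a = sin((1−f)δ)/sin δ ≈ 0.251, b = sin(fδ)/sin δ ≈ 0.947.
p = a·p₁ + b·p₂ ≈ (-0.521, -0.237, 0.820); φ = arcsin(p_z) ≈ 55.06°, λ = atan2(p_y, p_x) ≈ -155.52°.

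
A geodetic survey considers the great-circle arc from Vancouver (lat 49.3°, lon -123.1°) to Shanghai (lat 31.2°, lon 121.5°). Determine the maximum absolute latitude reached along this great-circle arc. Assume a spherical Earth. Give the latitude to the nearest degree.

The great circle lies in the plane with unit normal n̂ = (p₁ × p₂)/|p₁ × p₂|.
Here n̂_z ≈ -0.510; the vertex latitude is φ_max = arccos|n̂_z| ≈ 59.3°.
Check via Clairaut: cos φ_max = |cos φ₁| · sin C = cos(49.3°)·sin(51.4°) ≈ 0.510, again giving ≈ 59.3°.

≈ 59°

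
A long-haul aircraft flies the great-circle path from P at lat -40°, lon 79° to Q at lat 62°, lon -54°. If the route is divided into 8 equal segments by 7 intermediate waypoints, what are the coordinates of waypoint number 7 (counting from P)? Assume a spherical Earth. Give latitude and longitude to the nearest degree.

≈ lat 62°, lon -15°

The haversine formula gives a central angle δ ≈ 2.520 rad (144.4°) between the endpoints.
Interpolate at f = 7/8 with slerp weights a = sin((1−f)δ)/sin δ ≈ 0.532, b = sin(fδ)/sin δ ≈ 1.383.
p = a·p₁ + b·p₂ ≈ (0.459, -0.125, 0.879); φ = arcsin(p_z) ≈ 61.56°, λ = atan2(p_y, p_x) ≈ -15.27°.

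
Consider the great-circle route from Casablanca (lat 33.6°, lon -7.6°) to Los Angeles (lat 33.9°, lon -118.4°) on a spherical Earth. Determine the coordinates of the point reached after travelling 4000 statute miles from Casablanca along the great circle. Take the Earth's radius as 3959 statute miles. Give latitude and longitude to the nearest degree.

The haversine formula gives a central angle δ ≈ 1.508 rad (86.4°) between the endpoints. The total great-circle distance is δ·R ≈ 1.508 × 3959 ≈ 5969 mi, so the target fraction is f = 4000/5969 ≈ 0.670.
Interpolate at f ≈ 0.670 with slerp weights a = sin((1−f)δ)/sin δ ≈ 0.478, b = sin(fδ)/sin δ ≈ 0.849.
p = a·p₁ + b·p₂ ≈ (0.060, -0.672, 0.738); φ = arcsin(p_z) ≈ 47.55°, λ = atan2(p_y, p_x) ≈ -84.94°.

≈ lat 48°, lon -85°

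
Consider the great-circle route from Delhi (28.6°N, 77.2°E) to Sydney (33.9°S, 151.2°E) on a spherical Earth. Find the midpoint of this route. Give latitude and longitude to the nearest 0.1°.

≈ (3.3°S, 113.0°E)

Write both endpoints as unit vectors p₁, p₂ with components (cos φ cos λ, cos φ sin λ, sin φ).
The central angle between the endpoints is δ = arccos(p₁·p₂) ≈ 1.637 rad (93.8°).
Interpolate at f = 1/2 with slerp weights a = sin((1−f)δ)/sin δ ≈ 0.732, b = sin(fδ)/sin δ ≈ 0.732.
p = a·p₁ + b·p₂ ≈ (-0.390, 0.919, -0.058); φ = arcsin(p_z) ≈ -3.32°, λ = atan2(p_y, p_x) ≈ 112.99°.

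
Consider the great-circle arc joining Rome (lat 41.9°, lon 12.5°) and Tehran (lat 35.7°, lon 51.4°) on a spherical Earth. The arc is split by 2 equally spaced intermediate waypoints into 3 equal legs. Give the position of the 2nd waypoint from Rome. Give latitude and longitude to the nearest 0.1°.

≈ lat 39.2°, lon 39.3°

Convert each endpoint to a unit vector on the sphere (x = cos φ cos λ, y = cos φ sin λ, z = sin φ).
The central angle between the endpoints is δ = arccos(p₁·p₂) ≈ 0.535 rad (30.7°).
Interpolate at f = 2/3 with slerp weights a = sin((1−f)δ)/sin δ ≈ 0.348, b = sin(fδ)/sin δ ≈ 0.685.
p = a·p₁ + b·p₂ ≈ (0.600, 0.491, 0.632); φ = arcsin(p_z) ≈ 39.20°, λ = atan2(p_y, p_x) ≈ 39.29°.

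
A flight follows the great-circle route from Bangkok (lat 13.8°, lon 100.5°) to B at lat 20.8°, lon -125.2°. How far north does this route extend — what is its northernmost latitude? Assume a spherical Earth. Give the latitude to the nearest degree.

The great circle lies in the plane with unit normal n̂ = (p₁ × p₂)/|p₁ × p₂|.
Here n̂_z ≈ +0.778; the vertex latitude is φ_max = arccos|n̂_z| ≈ 39.0°.

≈ 39°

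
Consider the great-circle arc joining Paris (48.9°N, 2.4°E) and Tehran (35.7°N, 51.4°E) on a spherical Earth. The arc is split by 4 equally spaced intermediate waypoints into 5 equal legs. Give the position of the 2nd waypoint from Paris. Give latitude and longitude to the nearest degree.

≈ 46°N, 25°E

From cos δ = sin φ₁ sin φ₂ + cos φ₁ cos φ₂ cos Δλ, the central angle is δ ≈ 0.660 rad (37.8°).
Interpolate at f = 2/5 with slerp weights a = sin((1−f)δ)/sin δ ≈ 0.629, b = sin(fδ)/sin δ ≈ 0.426.
p = a·p₁ + b·p₂ ≈ (0.629, 0.287, 0.722); φ = arcsin(p_z) ≈ 46.26°, λ = atan2(p_y, p_x) ≈ 24.56°.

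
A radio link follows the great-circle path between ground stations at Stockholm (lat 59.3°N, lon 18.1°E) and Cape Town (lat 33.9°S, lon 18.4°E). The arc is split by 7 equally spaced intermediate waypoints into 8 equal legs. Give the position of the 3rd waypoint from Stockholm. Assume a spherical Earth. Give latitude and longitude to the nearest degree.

The haversine formula gives a central angle δ ≈ 1.627 rad (93.2°) between the endpoints.
Interpolate at f = 3/8 with slerp weights a = sin((1−f)δ)/sin δ ≈ 0.852, b = sin(fδ)/sin δ ≈ 0.574.
p = a·p₁ + b·p₂ ≈ (0.865, 0.285, 0.412); φ = arcsin(p_z) ≈ 24.35°, λ = atan2(p_y, p_x) ≈ 18.26°.

≈ lat 24°N, lon 18°E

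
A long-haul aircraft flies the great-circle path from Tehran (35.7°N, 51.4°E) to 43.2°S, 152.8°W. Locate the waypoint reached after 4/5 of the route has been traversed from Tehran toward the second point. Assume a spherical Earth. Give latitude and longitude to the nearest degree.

≈ 42°S, 163°E

The haversine formula gives a central angle δ ≈ 2.792 rad (160.0°) between the endpoints.
Interpolate at f = 4/5 with slerp weights a = sin((1−f)δ)/sin δ ≈ 1.546, b = sin(fδ)/sin δ ≈ 2.300.
p = a·p₁ + b·p₂ ≈ (-0.708, 0.215, -0.673); φ = arcsin(p_z) ≈ -42.27°, λ = atan2(p_y, p_x) ≈ 163.15°.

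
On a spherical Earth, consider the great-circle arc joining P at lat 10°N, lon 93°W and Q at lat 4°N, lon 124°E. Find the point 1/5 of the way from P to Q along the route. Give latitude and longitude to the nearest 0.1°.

Convert each endpoint to a unit vector on the sphere (x = cos φ cos λ, y = cos φ sin λ, z = sin φ).
The central angle between the endpoints is δ = arccos(p₁·p₂) ≈ 2.454 rad (140.6°).
Interpolate at f = 1/5 with slerp weights a = sin((1−f)δ)/sin δ ≈ 1.455, b = sin(fδ)/sin δ ≈ 0.742.
p = a·p₁ + b·p₂ ≈ (-0.489, -0.817, 0.304); φ = arcsin(p_z) ≈ 17.73°, λ = atan2(p_y, p_x) ≈ -120.89°.

≈ lat 17.7°N, lon 120.9°W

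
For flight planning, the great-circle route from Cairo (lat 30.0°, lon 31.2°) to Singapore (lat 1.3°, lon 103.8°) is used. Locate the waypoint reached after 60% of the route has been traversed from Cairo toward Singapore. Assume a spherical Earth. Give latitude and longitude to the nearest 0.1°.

≈ lat 15.9°, lon 77.5°

Convert each endpoint to a unit vector on the sphere (x = cos φ cos λ, y = cos φ sin λ, z = sin φ).
The central angle between the endpoints is δ = arccos(p₁·p₂) ≈ 1.297 rad (74.3°).
Interpolate at f = 0.60 with slerp weights a = sin((1−f)δ)/sin δ ≈ 0.515, b = sin(fδ)/sin δ ≈ 0.729.
p = a·p₁ + b·p₂ ≈ (0.208, 0.939, 0.274); φ = arcsin(p_z) ≈ 15.91°, λ = atan2(p_y, p_x) ≈ 77.53°.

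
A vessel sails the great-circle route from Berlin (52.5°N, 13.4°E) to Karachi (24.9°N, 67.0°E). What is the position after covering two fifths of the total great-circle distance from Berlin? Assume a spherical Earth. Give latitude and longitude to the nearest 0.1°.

≈ 44.6°N, 40.5°E

From cos δ = sin φ₁ sin φ₂ + cos φ₁ cos φ₂ cos Δλ, the central angle is δ ≈ 0.848 rad (48.6°).
Interpolate at f = 2/5 with slerp weights a = sin((1−f)δ)/sin δ ≈ 0.650, b = sin(fδ)/sin δ ≈ 0.444.
p = a·p₁ + b·p₂ ≈ (0.542, 0.462, 0.702); φ = arcsin(p_z) ≈ 44.59°, λ = atan2(p_y, p_x) ≈ 40.45°.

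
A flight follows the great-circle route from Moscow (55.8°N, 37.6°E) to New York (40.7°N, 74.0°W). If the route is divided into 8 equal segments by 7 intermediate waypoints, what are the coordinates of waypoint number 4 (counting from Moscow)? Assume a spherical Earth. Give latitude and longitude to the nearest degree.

≈ 63°N, 31°W

Convert each endpoint to a unit vector on the sphere (x = cos φ cos λ, y = cos φ sin λ, z = sin φ).
The central angle between the endpoints is δ = arccos(p₁·p₂) ≈ 1.178 rad (67.5°).
Interpolate at f = 4/8 with slerp weights a = sin((1−f)δ)/sin δ ≈ 0.601, b = sin(fδ)/sin δ ≈ 0.601.
p = a·p₁ + b·p₂ ≈ (0.393, -0.232, 0.890); φ = arcsin(p_z) ≈ 62.82°, λ = atan2(p_y, p_x) ≈ -30.53°.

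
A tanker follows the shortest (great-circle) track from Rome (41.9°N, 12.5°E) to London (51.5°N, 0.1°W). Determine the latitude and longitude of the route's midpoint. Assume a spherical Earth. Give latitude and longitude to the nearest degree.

≈ 47°N, 7°E

Write both endpoints as unit vectors p₁, p₂ with components (cos φ cos λ, cos φ sin λ, sin φ).
The central angle between the endpoints is δ = arccos(p₁·p₂) ≈ 0.225 rad (12.9°).
Interpolate at f = 1/2 with slerp weights a = sin((1−f)δ)/sin δ ≈ 0.503, b = sin(fδ)/sin δ ≈ 0.503.
p = a·p₁ + b·p₂ ≈ (0.679, 0.081, 0.730); φ = arcsin(p_z) ≈ 46.87°, λ = atan2(p_y, p_x) ≈ 6.76°.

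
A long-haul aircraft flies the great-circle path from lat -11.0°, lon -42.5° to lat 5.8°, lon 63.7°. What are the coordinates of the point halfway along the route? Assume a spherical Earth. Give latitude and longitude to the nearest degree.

Write both endpoints as unit vectors p₁, p₂ with components (cos φ cos λ, cos φ sin λ, sin φ).
The central angle between the endpoints is δ = arccos(p₁·p₂) ≈ 1.867 rad (107.0°).
Interpolate at f = 1/2 with slerp weights a = sin((1−f)δ)/sin δ ≈ 0.840, b = sin(fδ)/sin δ ≈ 0.840.
p = a·p₁ + b·p₂ ≈ (0.978, 0.192, -0.075); φ = arcsin(p_z) ≈ -4.32°, λ = atan2(p_y, p_x) ≈ 11.11°.

≈ lat -4°, lon 11°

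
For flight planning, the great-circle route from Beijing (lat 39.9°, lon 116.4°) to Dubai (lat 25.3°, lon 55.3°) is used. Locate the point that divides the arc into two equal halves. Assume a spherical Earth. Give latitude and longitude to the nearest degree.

≈ lat 37°, lon 83°

Convert each endpoint to a unit vector on the sphere (x = cos φ cos λ, y = cos φ sin λ, z = sin φ).
The central angle between the endpoints is δ = arccos(p₁·p₂) ≈ 0.916 rad (52.5°).
Interpolate at f = 1/2 with slerp weights a = sin((1−f)δ)/sin δ ≈ 0.557, b = sin(fδ)/sin δ ≈ 0.557.
p = a·p₁ + b·p₂ ≈ (0.097, 0.797, 0.596); φ = arcsin(p_z) ≈ 36.57°, λ = atan2(p_y, p_x) ≈ 83.08°.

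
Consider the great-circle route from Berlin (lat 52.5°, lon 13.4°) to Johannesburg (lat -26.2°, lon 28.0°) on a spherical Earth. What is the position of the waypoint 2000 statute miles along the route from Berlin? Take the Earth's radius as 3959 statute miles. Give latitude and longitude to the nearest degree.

Write both endpoints as unit vectors p₁, p₂ with components (cos φ cos λ, cos φ sin λ, sin φ).
The central angle between the endpoints is δ = arccos(p₁·p₂) ≈ 1.392 rad (79.7°). The total great-circle distance is δ·R ≈ 1.392 × 3959 ≈ 5509 mi, so the target fraction is f = 2000/5509 ≈ 0.363.
Interpolate at f ≈ 0.363 with slerp weights a = sin((1−f)δ)/sin δ ≈ 0.787, b = sin(fδ)/sin δ ≈ 0.492.
p = a·p₁ + b·p₂ ≈ (0.856, 0.318, 0.408); φ = arcsin(p_z) ≈ 24.05°, λ = atan2(p_y, p_x) ≈ 20.40°.

≈ lat 24°, lon 20°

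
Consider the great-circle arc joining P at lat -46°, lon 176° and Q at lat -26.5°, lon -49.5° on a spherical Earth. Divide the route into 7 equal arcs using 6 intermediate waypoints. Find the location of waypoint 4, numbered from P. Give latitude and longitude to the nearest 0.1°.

Convert each endpoint to a unit vector on the sphere (x = cos φ cos λ, y = cos φ sin λ, z = sin φ).
The central angle between the endpoints is δ = arccos(p₁·p₂) ≈ 1.686 rad (96.6°).
Interpolate at f = 4/7 with slerp weights a = sin((1−f)δ)/sin δ ≈ 0.666, b = sin(fδ)/sin δ ≈ 0.827.
p = a·p₁ + b·p₂ ≈ (0.019, -0.530, -0.848); φ = arcsin(p_z) ≈ -57.96°, λ = atan2(p_y, p_x) ≈ -87.93°.

≈ lat -58.0°, lon -87.9°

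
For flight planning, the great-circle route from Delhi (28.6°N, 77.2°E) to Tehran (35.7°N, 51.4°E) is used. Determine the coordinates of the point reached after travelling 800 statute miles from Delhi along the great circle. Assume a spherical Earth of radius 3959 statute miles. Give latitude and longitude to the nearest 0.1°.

≈ (32.9°N, 64.7°E)

Write both endpoints as unit vectors p₁, p₂ with components (cos φ cos λ, cos φ sin λ, sin φ).
The central angle between the endpoints is δ = arccos(p₁·p₂) ≈ 0.399 rad (22.9°). The total great-circle distance is δ·R ≈ 0.399 × 3959 ≈ 1582 mi, so the target fraction is f = 800/1582 ≈ 0.506.
Interpolate at f ≈ 0.506 with slerp weights a = sin((1−f)δ)/sin δ ≈ 0.504, b = sin(fδ)/sin δ ≈ 0.516.
p = a·p₁ + b·p₂ ≈ (0.360, 0.759, 0.543); φ = arcsin(p_z) ≈ 32.85°, λ = atan2(p_y, p_x) ≈ 64.66°.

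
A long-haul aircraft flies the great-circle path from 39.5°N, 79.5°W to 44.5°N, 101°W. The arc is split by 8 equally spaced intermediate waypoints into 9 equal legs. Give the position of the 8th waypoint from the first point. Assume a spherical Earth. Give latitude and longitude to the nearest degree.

Write both endpoints as unit vectors p₁, p₂ with components (cos φ cos λ, cos φ sin λ, sin φ).
The central angle between the endpoints is δ = arccos(p₁·p₂) ≈ 0.291 rad (16.7°).
Interpolate at f = 8/9 with slerp weights a = sin((1−f)δ)/sin δ ≈ 0.113, b = sin(fδ)/sin δ ≈ 0.892.
p = a·p₁ + b·p₂ ≈ (-0.105, -0.710, 0.697); φ = arcsin(p_z) ≈ 44.15°, λ = atan2(p_y, p_x) ≈ -98.45°.

≈ 44°N, 98°W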